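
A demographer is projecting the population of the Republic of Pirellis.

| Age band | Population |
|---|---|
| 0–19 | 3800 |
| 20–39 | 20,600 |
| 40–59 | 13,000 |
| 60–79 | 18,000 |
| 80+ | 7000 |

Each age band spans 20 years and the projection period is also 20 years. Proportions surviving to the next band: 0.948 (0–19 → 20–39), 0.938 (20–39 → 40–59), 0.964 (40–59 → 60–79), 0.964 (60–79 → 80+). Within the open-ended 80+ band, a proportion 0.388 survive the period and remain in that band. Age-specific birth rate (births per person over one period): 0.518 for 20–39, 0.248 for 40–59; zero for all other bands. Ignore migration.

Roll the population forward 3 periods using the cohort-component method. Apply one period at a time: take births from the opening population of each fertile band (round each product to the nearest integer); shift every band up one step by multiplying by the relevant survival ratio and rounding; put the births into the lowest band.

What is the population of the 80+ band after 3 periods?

— Period 1 —
Births: 20600 × 0.518 = 10671, 13000 × 0.248 = 3224 → total 13895
20–39: 3800 × 0.948 = 3602
40–59: 20600 × 0.938 = 19323
60–79: 13000 × 0.964 = 12532
80+: 18000 × 0.964 + 7000 × 0.388 = 17352 + 2716 = 20068
Population now: 0–19=13895, 20–39=3602, 40–59=19323, 60–79=12532, 80+=20068
— Period 2 —
Births: 3602 × 0.518 = 1866, 19323 × 0.248 = 4792 → total 6658
20–39: 13895 × 0.948 = 13172
40–59: 3602 × 0.938 = 3379
60–79: 19323 × 0.964 = 18627
80+: 12532 × 0.964 + 20068 × 0.388 = 12081 + 7786 = 19867
Population now: 0–19=6658, 20–39=13172, 40–59=3379, 60–79=18627, 80+=19867
— Period 3 —
Births: 13172 × 0.518 = 6823, 3379 × 0.248 = 838 → total 7661
20–39: 6658 × 0.948 = 6312
40–59: 13172 × 0.938 = 12355
60–79: 3379 × 0.964 = 3257
80+: 18627 × 0.964 + 19867 × 0.388 = 17956 + 7708 = 25664
Population now: 0–19=7661, 20–39=6312, 40–59=12355, 60–79=3257, 80+=25664

25664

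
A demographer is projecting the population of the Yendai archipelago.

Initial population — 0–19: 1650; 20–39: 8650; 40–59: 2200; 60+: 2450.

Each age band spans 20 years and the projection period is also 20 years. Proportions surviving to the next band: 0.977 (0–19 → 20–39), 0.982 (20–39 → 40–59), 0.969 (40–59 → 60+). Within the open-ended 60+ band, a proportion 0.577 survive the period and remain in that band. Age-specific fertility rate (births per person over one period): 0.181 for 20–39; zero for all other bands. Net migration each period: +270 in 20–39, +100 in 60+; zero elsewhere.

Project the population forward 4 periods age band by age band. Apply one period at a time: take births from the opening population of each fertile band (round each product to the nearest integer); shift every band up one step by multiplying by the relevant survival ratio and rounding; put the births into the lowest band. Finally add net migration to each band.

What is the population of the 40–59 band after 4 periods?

592

Let band 1 be 0–19 through band 4 = 60+.
Period 1.
Births: 8650 * 0.181 = 1566
Band 2: 1650 * 0.977 = 1612
Band 3: 8650 * 0.982 = 8494
Band 4: 2200 * 0.969 + 2450 * 0.577 = 2132 + 1414 = 3546
Net migration: Band 2 + 270 → 1882; Band 4 + 100 → 3646
Giving 1566 / 1882 / 8494 / 3646.
Period 2.
Births: 1882 * 0.181 = 341
Band 2: 1566 * 0.977 = 1530
Band 3: 1882 * 0.982 = 1848
Band 4: 8494 * 0.969 + 3646 * 0.577 = 8231 + 2104 = 10335
Net migration: Band 2 + 270 → 1800; Band 4 + 100 → 10435
Giving 341 / 1800 / 1848 / 10435.
Period 3.
Births: 1800 * 0.181 = 326
Band 2: 341 * 0.977 = 333
Band 3: 1800 * 0.982 = 1768
Band 4: 1848 * 0.969 + 10435 * 0.577 = 1791 + 6021 = 7812
Net migration: Band 2 + 270 → 603; Band 4 + 100 → 7912
Giving 326 / 603 / 1768 / 7912.
Period 4.
Births: 603 * 0.181 = 109
Band 2: 326 * 0.977 = 319
Band 3: 603 * 0.982 = 592
Band 4: 1768 * 0.969 + 7912 * 0.577 = 1713 + 4565 = 6278
Net migration: Band 2 + 270 → 589; Band 4 + 100 → 6378
Giving 109 / 589 / 592 / 6378.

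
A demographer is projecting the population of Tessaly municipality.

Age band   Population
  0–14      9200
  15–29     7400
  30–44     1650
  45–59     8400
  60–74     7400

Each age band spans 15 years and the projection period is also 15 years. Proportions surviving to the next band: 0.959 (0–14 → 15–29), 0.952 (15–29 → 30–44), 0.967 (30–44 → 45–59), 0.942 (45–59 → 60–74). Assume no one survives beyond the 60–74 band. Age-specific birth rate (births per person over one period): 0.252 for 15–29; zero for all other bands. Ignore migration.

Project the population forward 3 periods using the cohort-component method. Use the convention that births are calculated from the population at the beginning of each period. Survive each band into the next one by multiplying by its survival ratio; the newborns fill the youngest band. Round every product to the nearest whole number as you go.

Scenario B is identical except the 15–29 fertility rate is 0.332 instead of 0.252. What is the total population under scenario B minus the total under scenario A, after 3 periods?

[period 1]
Births: 7400 * 0.252 = 1865
15–29: 9200 * 0.959 = 8823
30–44: 7400 * 0.952 = 7045
45–59: 1650 * 0.967 = 1596
60–74: 8400 * 0.942 = 7913
Population now: 0–14=1865, 15–29=8823, 30–44=7045, 45–59=1596, 60–74=7913
[period 2]
Births: 8823 * 0.252 = 2223
15–29: 1865 * 0.959 = 1789
30–44: 8823 * 0.952 = 8399
45–59: 7045 * 0.967 = 6813
60–74: 1596 * 0.942 = 1503
Population now: 0–14=2223, 15–29=1789, 30–44=8399, 45–59=6813, 60–74=1503
[period 3]
Births: 1789 * 0.252 = 451
15–29: 2223 * 0.959 = 2132
30–44: 1789 * 0.952 = 1703
45–59: 8399 * 0.967 = 8122
60–74: 6813 * 0.942 = 6418
Population now: 0–14=451, 15–29=2132, 30–44=1703, 45–59=8122, 60–74=6418
Scenario A total after 3 periods: 18826
Scenario B projection —
[period 1]
Births: 7400 * 0.332 = 2457
15–29: 9200 * 0.959 = 8823
30–44: 7400 * 0.952 = 7045
45–59: 1650 * 0.967 = 1596
60–74: 8400 * 0.942 = 7913
Population now: 0–14=2457, 15–29=8823, 30–44=7045, 45–59=1596, 60–74=7913
[period 2]
Births: 8823 * 0.332 = 2929
15–29: 2457 * 0.959 = 2356
30–44: 8823 * 0.952 = 8399
45–59: 7045 * 0.967 = 6813
60–74: 1596 * 0.942 = 1503
Population now: 0–14=2929, 15–29=2356, 30–44=8399, 45–59=6813, 60–74=1503
[period 3]
Births: 2356 * 0.332 = 782
15–29: 2929 * 0.959 = 2809
30–44: 2356 * 0.952 = 2243
45–59: 8399 * 0.967 = 8122
60–74: 6813 * 0.942 = 6418
Population now: 0–14=782, 15–29=2809, 30–44=2243, 45–59=8122, 60–74=6418
Scenario B total after 3 periods: 20374
Difference B − A = 20374 − 18826 = 1548

1548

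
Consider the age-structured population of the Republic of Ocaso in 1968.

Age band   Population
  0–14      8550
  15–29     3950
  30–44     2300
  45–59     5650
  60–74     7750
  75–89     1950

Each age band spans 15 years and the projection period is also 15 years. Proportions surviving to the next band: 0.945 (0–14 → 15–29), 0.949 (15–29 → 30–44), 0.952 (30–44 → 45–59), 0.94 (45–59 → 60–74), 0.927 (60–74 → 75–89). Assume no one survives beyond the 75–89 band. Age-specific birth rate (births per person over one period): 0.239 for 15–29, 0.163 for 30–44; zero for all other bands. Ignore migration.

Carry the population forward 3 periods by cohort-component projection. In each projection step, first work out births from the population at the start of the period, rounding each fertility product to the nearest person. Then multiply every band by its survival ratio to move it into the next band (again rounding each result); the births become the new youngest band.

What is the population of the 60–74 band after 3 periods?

— Period 1 —
Births: 3950 × 0.239 = 944, 2300 × 0.163 = 375 ⇒ total 1319
15–29: 8550 × 0.945 = 8080
30–44: 3950 × 0.949 = 3749
45–59: 2300 × 0.952 = 2190
60–74: 5650 × 0.94 = 5311
75–89: 7750 × 0.927 = 7184
End of period: [1319, 8080, 3749, 2190, 5311, 7184]
— Period 2 —
Births: 8080 × 0.239 = 1931, 3749 × 0.163 = 611 ⇒ total 2542
15–29: 1319 × 0.945 = 1246
30–44: 8080 × 0.949 = 7668
45–59: 3749 × 0.952 = 3569
60–74: 2190 × 0.94 = 2059
75–89: 5311 × 0.927 = 4923
End of period: [2542, 1246, 7668, 3569, 2059, 4923]
— Period 3 —
Births: 1246 × 0.239 = 298, 7668 × 0.163 = 1250 ⇒ total 1548
15–29: 2542 × 0.945 = 2402
30–44: 1246 × 0.949 = 1182
45–59: 7668 × 0.952 = 7300
60–74: 3569 × 0.94 = 3355
75–89: 2059 × 0.927 = 1909
End of period: [1548, 2402, 1182, 7300, 3355, 1909]

3355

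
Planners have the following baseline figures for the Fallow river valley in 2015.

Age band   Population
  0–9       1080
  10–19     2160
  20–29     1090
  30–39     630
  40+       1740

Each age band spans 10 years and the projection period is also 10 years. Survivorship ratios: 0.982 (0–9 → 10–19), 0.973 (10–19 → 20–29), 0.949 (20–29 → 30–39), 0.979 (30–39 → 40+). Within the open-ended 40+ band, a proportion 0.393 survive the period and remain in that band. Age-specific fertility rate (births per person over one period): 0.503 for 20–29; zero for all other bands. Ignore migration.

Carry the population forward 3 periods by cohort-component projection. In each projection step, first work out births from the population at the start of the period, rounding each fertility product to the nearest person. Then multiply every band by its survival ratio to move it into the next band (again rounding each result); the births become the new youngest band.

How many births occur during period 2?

1057

Call the groups 1 to 5, youngest first.
[period 1]
Births: 1090 × 0.503 = 548
Group 2: 1080 × 0.982 = 1061
Group 3: 2160 × 0.973 = 2102
Group 4: 1090 × 0.949 = 1034
Group 5: 630 × 0.979 + 1740 × 0.393 = 617 + 684 = 1301
Giving 548 / 1061 / 2102 / 1034 / 1301.
[period 2]
Births: 2102 × 0.503 = 1057
Group 2: 548 × 0.982 = 538
Group 3: 1061 × 0.973 = 1032
Group 4: 2102 × 0.949 = 1995
Group 5: 1034 × 0.979 + 1301 × 0.393 = 1012 + 511 = 1523
Giving 1057 / 538 / 1032 / 1995 / 1523.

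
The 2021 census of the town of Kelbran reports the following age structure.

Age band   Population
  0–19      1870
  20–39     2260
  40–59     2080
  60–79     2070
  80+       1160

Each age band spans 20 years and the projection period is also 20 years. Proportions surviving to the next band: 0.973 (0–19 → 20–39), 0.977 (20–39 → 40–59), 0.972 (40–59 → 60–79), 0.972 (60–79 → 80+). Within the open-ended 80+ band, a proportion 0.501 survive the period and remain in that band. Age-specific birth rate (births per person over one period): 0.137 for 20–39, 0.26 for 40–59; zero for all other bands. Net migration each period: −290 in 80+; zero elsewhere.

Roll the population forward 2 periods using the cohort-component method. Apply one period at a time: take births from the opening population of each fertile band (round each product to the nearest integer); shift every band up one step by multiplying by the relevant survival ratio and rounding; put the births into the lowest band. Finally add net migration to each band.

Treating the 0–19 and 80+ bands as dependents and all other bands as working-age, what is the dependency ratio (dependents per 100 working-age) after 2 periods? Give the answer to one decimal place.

76.9

Numbering the groups 1..5 from youngest to oldest:
After projecting period 1:
Births: 2260 × 0.137 = 310, 2080 × 0.26 = 541 → total 851
Group 2: 1870 × 0.973 = 1820
Group 3: 2260 × 0.977 = 2208
Group 4: 2080 × 0.972 = 2022
Group 5: 2070 × 0.972 + 1160 × 0.501 = 2012 + 581 = 2593
Net migration: Group 5 − 290 → 2303
Giving 851 / 1820 / 2208 / 2022 / 2303.
After projecting period 2:
Births: 1820 × 0.137 = 249, 2208 × 0.26 = 574 → total 823
Group 2: 851 × 0.973 = 828
Group 3: 1820 × 0.977 = 1778
Group 4: 2208 × 0.972 = 2146
Group 5: 2022 × 0.972 + 2303 × 0.501 = 1965 + 1154 = 3119
Net migration: Group 5 − 290 → 2829
Giving 823 / 828 / 1778 / 2146 / 2829.
Dependents (band 0–19 + band 80+) = 823 + 2829 = 3652; working-age = 4752; ratio = 3652/4752 × 100 = 76.9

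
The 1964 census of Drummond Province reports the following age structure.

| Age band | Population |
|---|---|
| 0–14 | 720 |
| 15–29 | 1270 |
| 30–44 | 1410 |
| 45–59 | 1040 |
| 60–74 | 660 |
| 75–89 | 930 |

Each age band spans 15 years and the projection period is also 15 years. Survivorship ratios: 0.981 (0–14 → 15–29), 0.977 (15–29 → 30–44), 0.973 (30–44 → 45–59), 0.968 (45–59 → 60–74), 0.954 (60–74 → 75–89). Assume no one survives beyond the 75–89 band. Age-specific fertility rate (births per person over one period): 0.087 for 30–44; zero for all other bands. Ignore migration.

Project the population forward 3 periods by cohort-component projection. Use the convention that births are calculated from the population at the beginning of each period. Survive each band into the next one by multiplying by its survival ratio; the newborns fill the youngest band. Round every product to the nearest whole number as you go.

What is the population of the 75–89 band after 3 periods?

Period 1.
Births: 1410 × 0.087 = 123
15–29: 720 × 0.981 = 706
30–44: 1270 × 0.977 = 1241
45–59: 1410 × 0.973 = 1372
60–74: 1040 × 0.968 = 1007
75–89: 660 × 0.954 = 630
End of period: [123, 706, 1241, 1372, 1007, 630]
Period 2.
Births: 1241 × 0.087 = 108
15–29: 123 × 0.981 = 121
30–44: 706 × 0.977 = 690
45–59: 1241 × 0.973 = 1207
60–74: 1372 × 0.968 = 1328
75–89: 1007 × 0.954 = 961
End of period: [108, 121, 690, 1207, 1328, 961]
Period 3.
Births: 690 × 0.087 = 60
15–29: 108 × 0.981 = 106
30–44: 121 × 0.977 = 118
45–59: 690 × 0.973 = 671
60–74: 1207 × 0.968 = 1168
75–89: 1328 × 0.954 = 1267
End of period: [60, 106, 118, 671, 1168, 1267]

1267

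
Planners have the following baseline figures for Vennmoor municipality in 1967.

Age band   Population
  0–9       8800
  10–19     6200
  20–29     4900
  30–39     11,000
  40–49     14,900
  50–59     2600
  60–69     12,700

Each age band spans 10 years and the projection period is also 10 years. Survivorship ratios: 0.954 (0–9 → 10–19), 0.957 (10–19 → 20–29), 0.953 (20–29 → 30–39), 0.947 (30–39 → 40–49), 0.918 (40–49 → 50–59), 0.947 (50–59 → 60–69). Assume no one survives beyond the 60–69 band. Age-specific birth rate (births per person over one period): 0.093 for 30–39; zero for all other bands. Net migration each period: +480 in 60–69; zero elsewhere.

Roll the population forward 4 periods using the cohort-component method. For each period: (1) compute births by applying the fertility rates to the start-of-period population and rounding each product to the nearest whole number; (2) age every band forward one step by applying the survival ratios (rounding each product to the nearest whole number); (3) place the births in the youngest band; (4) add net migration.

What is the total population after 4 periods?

Numbering the bands 1..7 from youngest to oldest:
Period 1.
Births: 11000 * 0.093 = 1023
Band 2: 8800 * 0.954 = 8395
Band 3: 6200 * 0.957 = 5933
Band 4: 4900 * 0.953 = 4670
Band 5: 11000 * 0.947 = 10417
Band 6: 14900 * 0.918 = 13678
Band 7: 2600 * 0.947 = 2462
Net migration: Band 7 + 480 → 2942
→ [1023, 8395, 5933, 4670, 10417, 13678, 2942]
Period 2.
Births: 4670 * 0.093 = 434
Band 2: 1023 * 0.954 = 976
Band 3: 8395 * 0.957 = 8034
Band 4: 5933 * 0.953 = 5654
Band 5: 4670 * 0.947 = 4422
Band 6: 10417 * 0.918 = 9563
Band 7: 13678 * 0.947 = 12953
Net migration: Band 7 + 480 → 13433
→ [434, 976, 8034, 5654, 4422, 9563, 13433]
Period 3.
Births: 5654 * 0.093 = 526
Band 2: 434 * 0.954 = 414
Band 3: 976 * 0.957 = 934
Band 4: 8034 * 0.953 = 7656
Band 5: 5654 * 0.947 = 5354
Band 6: 4422 * 0.918 = 4059
Band 7: 9563 * 0.947 = 9056
Net migration: Band 7 + 480 → 9536
→ [526, 414, 934, 7656, 5354, 4059, 9536]
Period 4.
Births: 7656 * 0.093 = 712
Band 2: 526 * 0.954 = 502
Band 3: 414 * 0.957 = 396
Band 4: 934 * 0.953 = 890
Band 5: 7656 * 0.947 = 7250
Band 6: 5354 * 0.918 = 4915
Band 7: 4059 * 0.947 = 3844
Net migration: Band 7 + 480 → 4324
→ [712, 502, 396, 890, 7250, 4915, 4324]
Total after period 4: 712 + 502 + 396 + 890 + 7250 + 4915 + 4324 = 18989

18989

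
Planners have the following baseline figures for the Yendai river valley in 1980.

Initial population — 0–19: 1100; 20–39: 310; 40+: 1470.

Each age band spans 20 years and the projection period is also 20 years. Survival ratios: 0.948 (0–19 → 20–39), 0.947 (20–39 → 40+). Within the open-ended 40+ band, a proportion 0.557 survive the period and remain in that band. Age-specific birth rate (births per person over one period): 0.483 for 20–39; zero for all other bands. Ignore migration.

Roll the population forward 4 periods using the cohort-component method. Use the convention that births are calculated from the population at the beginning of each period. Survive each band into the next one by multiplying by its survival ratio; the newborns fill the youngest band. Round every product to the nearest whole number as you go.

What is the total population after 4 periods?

(Bands numbered youngest = 1 to oldest = 3.)
Period 1.
Births: 310 * 0.483 = 150
Band 2: 1100 * 0.948 = 1043
Band 3: 310 * 0.947 + 1470 * 0.557 = 294 + 819 = 1113
End of period: [150, 1043, 1113]
Period 2.
Births: 1043 * 0.483 = 504
Band 2: 150 * 0.948 = 142
Band 3: 1043 * 0.947 + 1113 * 0.557 = 988 + 620 = 1608
End of period: [504, 142, 1608]
Period 3.
Births: 142 * 0.483 = 69
Band 2: 504 * 0.948 = 478
Band 3: 142 * 0.947 + 1608 * 0.557 = 134 + 896 = 1030
End of period: [69, 478, 1030]
Period 4.
Births: 478 * 0.483 = 231
Band 2: 69 * 0.948 = 65
Band 3: 478 * 0.947 + 1030 * 0.557 = 453 + 574 = 1027
End of period: [231, 65, 1027]
Total after period 4: 231 + 65 + 1027 = 1323

1323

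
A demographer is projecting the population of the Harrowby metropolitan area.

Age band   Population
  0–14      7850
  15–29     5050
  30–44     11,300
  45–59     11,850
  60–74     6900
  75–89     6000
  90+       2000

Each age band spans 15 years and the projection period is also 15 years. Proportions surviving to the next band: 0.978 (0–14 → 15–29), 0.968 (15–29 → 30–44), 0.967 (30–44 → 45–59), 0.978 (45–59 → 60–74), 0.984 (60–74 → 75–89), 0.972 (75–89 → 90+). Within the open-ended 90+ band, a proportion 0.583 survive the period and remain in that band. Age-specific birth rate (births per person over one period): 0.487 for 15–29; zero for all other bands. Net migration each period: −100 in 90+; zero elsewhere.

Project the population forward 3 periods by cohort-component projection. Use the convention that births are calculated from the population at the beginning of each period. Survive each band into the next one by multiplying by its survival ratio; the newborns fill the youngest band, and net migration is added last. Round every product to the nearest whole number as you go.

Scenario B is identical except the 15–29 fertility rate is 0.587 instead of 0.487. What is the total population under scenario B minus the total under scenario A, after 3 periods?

1759

Call the groups 1 to 7, youngest first.
— Period 1 —
Births: 5050 × 0.487 = 2459
Group 2: 7850 × 0.978 = 7677
Group 3: 5050 × 0.968 = 4888
Group 4: 11300 × 0.967 = 10927
Group 5: 11850 × 0.978 = 11589
Group 6: 6900 × 0.984 = 6790
Group 7: 6000 × 0.972 + 2000 × 0.583 = 5832 + 1166 = 6998
Net migration: Group 7 − 100 → 6898
→ [2459, 7677, 4888, 10927, 11589, 6790, 6898]
— Period 2 —
Births: 7677 × 0.487 = 3739
Group 2: 2459 × 0.978 = 2405
Group 3: 7677 × 0.968 = 7431
Group 4: 4888 × 0.967 = 4727
Group 5: 10927 × 0.978 = 10687
Group 6: 11589 × 0.984 = 11404
Group 7: 6790 × 0.972 + 6898 × 0.583 = 6600 + 4022 = 10622
Net migration: Group 7 − 100 → 10522
→ [3739, 2405, 7431, 4727, 10687, 11404, 10522]
— Period 3 —
Births: 2405 × 0.487 = 1171
Group 2: 3739 × 0.978 = 3657
Group 3: 2405 × 0.968 = 2328
Group 4: 7431 × 0.967 = 7186
Group 5: 4727 × 0.978 = 4623
Group 6: 10687 × 0.984 = 10516
Group 7: 11404 × 0.972 + 10522 × 0.583 = 11085 + 6134 = 17219
Net migration: Group 7 − 100 → 17119
→ [1171, 3657, 2328, 7186, 4623, 10516, 17119]
Scenario A total after 3 periods: 46600
Scenario B projection —
— Period 1 —
Births: 5050 × 0.587 = 2964
Group 2: 7850 × 0.978 = 7677
Group 3: 5050 × 0.968 = 4888
Group 4: 11300 × 0.967 = 10927
Group 5: 11850 × 0.978 = 11589
Group 6: 6900 × 0.984 = 6790
Group 7: 6000 × 0.972 + 2000 × 0.583 = 5832 + 1166 = 6998
Net migration: Group 7 − 100 → 6898
→ [2964, 7677, 4888, 10927, 11589, 6790, 6898]
— Period 2 —
Births: 7677 × 0.587 = 4506
Group 2: 2964 × 0.978 = 2899
Group 3: 7677 × 0.968 = 7431
Group 4: 4888 × 0.967 = 4727
Group 5: 10927 × 0.978 = 10687
Group 6: 11589 × 0.984 = 11404
Group 7: 6790 × 0.972 + 6898 × 0.583 = 6600 + 4022 = 10622
Net migration: Group 7 − 100 → 10522
→ [4506, 2899, 7431, 4727, 10687, 11404, 10522]
— Period 3 —
Births: 2899 × 0.587 = 1702
Group 2: 4506 × 0.978 = 4407
Group 3: 2899 × 0.968 = 2806
Group 4: 7431 × 0.967 = 7186
Group 5: 4727 × 0.978 = 4623
Group 6: 10687 × 0.984 = 10516
Group 7: 11404 × 0.972 + 10522 × 0.583 = 11085 + 6134 = 17219
Net migration: Group 7 − 100 → 17119
→ [1702, 4407, 2806, 7186, 4623, 10516, 17119]
Scenario B total after 3 periods: 48359
Difference B − A = 48359 − 46600 = 1759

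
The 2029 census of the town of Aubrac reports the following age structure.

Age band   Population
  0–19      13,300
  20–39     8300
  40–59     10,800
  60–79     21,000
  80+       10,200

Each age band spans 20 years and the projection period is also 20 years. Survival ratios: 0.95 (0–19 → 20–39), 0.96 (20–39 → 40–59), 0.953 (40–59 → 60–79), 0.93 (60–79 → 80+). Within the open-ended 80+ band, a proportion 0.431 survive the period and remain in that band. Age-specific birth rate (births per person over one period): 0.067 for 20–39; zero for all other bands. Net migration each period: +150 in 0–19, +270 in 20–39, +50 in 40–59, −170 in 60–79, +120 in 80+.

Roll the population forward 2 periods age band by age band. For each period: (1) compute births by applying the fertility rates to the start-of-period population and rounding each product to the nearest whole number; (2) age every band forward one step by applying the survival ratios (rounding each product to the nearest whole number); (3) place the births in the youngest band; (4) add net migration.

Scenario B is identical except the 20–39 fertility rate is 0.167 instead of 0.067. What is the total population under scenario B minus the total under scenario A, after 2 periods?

2078

Call the groups 1 to 5, youngest first.
— Period 1 —
Births: 8300 * 0.067 = 556
Group 2: 13300 * 0.95 = 12635
Group 3: 8300 * 0.96 = 7968
Group 4: 10800 * 0.953 = 10292
Group 5: 21000 * 0.93 + 10200 * 0.431 = 19530 + 4396 = 23926
Net migration: Group 1 + 150 → 706; Group 2 + 270 → 12905; Group 3 + 50 → 8018; Group 4 − 170 → 10122; Group 5 + 120 → 24046
→ [706, 12905, 8018, 10122, 24046]
— Period 2 —
Births: 12905 * 0.067 = 865
Group 2: 706 * 0.95 = 671
Group 3: 12905 * 0.96 = 12389
Group 4: 8018 * 0.953 = 7641
Group 5: 10122 * 0.93 + 24046 * 0.431 = 9413 + 10364 = 19777
Net migration: Group 1 + 150 → 1015; Group 2 + 270 → 941; Group 3 + 50 → 12439; Group 4 − 170 → 7471; Group 5 + 120 → 19897
→ [1015, 941, 12439, 7471, 19897]
Scenario A total after 2 periods: 41763
Scenario B projection —
— Period 1 —
Births: 8300 * 0.167 = 1386
Group 2: 13300 * 0.95 = 12635
Group 3: 8300 * 0.96 = 7968
Group 4: 10800 * 0.953 = 10292
Group 5: 21000 * 0.93 + 10200 * 0.431 = 19530 + 4396 = 23926
Net migration: Group 1 + 150 → 1536; Group 2 + 270 → 12905; Group 3 + 50 → 8018; Group 4 − 170 → 10122; Group 5 + 120 → 24046
→ [1536, 12905, 8018, 10122, 24046]
— Period 2 —
Births: 12905 * 0.167 = 2155
Group 2: 1536 * 0.95 = 1459
Group 3: 12905 * 0.96 = 12389
Group 4: 8018 * 0.953 = 7641
Group 5: 10122 * 0.93 + 24046 * 0.431 = 9413 + 10364 = 19777
Net migration: Group 1 + 150 → 2305; Group 2 + 270 → 1729; Group 3 + 50 → 12439; Group 4 − 170 → 7471; Group 5 + 120 → 19897
→ [2305, 1729, 12439, 7471, 19897]
Scenario B total after 2 periods: 43841
Difference B − A = 43841 − 41763 = 2078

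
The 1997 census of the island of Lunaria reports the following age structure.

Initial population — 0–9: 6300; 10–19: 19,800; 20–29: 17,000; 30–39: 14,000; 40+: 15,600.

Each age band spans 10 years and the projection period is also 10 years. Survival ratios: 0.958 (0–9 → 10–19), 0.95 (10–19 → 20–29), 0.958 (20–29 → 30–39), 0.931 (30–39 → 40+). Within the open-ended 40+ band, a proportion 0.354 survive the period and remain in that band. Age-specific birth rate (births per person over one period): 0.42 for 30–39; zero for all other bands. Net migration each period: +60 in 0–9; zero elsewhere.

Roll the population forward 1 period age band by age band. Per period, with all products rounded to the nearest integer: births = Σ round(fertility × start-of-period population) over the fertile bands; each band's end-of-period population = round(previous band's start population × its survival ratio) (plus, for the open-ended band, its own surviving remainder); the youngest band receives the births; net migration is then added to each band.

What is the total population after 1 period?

65627

— Period 1 —
Births: 14000 × 0.42 = 5880
10–19: 6300 × 0.958 = 6035
20–29: 19800 × 0.95 = 18810
30–39: 17000 × 0.958 = 16286
40+: 14000 × 0.931 + 15600 × 0.354 = 13034 + 5522 = 18556
Net migration: 0–9 + 60 → 5940
End of period: [5940, 6035, 18810, 16286, 18556]
Total after period 1: 5940 + 6035 + 18810 + 16286 + 18556 = 65627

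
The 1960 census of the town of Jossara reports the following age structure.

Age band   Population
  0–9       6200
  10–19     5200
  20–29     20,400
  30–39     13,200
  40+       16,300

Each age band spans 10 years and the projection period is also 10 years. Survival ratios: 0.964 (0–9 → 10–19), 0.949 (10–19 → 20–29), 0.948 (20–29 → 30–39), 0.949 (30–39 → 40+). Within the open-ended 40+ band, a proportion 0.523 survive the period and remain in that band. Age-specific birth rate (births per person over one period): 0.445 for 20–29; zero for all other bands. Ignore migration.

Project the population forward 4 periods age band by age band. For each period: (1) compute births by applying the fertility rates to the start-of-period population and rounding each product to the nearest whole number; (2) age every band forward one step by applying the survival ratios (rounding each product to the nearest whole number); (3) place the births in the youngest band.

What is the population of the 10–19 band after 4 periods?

2433

Let group 1 be 0–9 through group 5 = 40+.
Period 1:
Births: 20400 * 0.445 = 9078
Group 2: 6200 * 0.964 = 5977
Group 3: 5200 * 0.949 = 4935
Group 4: 20400 * 0.948 = 19339
Group 5: 13200 * 0.949 + 16300 * 0.523 = 12527 + 8525 = 21052
Giving 9078 / 5977 / 4935 / 19339 / 21052.
Period 2:
Births: 4935 * 0.445 = 2196
Group 2: 9078 * 0.964 = 8751
Group 3: 5977 * 0.949 = 5672
Group 4: 4935 * 0.948 = 4678
Group 5: 19339 * 0.949 + 21052 * 0.523 = 18353 + 11010 = 29363
Giving 2196 / 8751 / 5672 / 4678 / 29363.
Period 3:
Births: 5672 * 0.445 = 2524
Group 2: 2196 * 0.964 = 2117
Group 3: 8751 * 0.949 = 8305
Group 4: 5672 * 0.948 = 5377
Group 5: 4678 * 0.949 + 29363 * 0.523 = 4439 + 15357 = 19796
Giving 2524 / 2117 / 8305 / 5377 / 19796.
Period 4:
Births: 8305 * 0.445 = 3696
Group 2: 2524 * 0.964 = 2433
Group 3: 2117 * 0.949 = 2009
Group 4: 8305 * 0.948 = 7873
Group 5: 5377 * 0.949 + 19796 * 0.523 = 5103 + 10353 = 15456
Giving 3696 / 2433 / 2009 / 7873 / 15456.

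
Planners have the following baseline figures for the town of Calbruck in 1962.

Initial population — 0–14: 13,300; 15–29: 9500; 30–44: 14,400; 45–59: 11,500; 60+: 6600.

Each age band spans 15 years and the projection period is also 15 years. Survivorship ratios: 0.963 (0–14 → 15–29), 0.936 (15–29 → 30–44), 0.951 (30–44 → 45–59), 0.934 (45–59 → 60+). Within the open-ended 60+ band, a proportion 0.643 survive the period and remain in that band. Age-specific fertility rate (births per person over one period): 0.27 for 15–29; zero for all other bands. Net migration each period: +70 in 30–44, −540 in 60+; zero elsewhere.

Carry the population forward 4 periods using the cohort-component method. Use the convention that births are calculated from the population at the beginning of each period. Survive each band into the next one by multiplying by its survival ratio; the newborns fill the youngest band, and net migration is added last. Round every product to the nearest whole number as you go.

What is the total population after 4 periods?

Let group 1 be 0–14 through group 5 = 60+.
After projecting period 1:
Births: 9500 * 0.27 = 2565
Group 2: 13300 * 0.963 = 12808
Group 3: 9500 * 0.936 = 8892
Group 4: 14400 * 0.951 = 13694
Group 5: 11500 * 0.934 + 6600 * 0.643 = 10741 + 4244 = 14985
Net migration: Group 3 + 70 → 8962; Group 5 − 540 → 14445
End of period: [2565, 12808, 8962, 13694, 14445]
After projecting period 2:
Births: 12808 * 0.27 = 3458
Group 2: 2565 * 0.963 = 2470
Group 3: 12808 * 0.936 = 11988
Group 4: 8962 * 0.951 = 8523
Group 5: 13694 * 0.934 + 14445 * 0.643 = 12790 + 9288 = 22078
Net migration: Group 3 + 70 → 12058; Group 5 − 540 → 21538
End of period: [3458, 2470, 12058, 8523, 21538]
After projecting period 3:
Births: 2470 * 0.27 = 667
Group 2: 3458 * 0.963 = 3330
Group 3: 2470 * 0.936 = 2312
Group 4: 12058 * 0.951 = 11467
Group 5: 8523 * 0.934 + 21538 * 0.643 = 7960 + 13849 = 21809
Net migration: Group 3 + 70 → 2382; Group 5 − 540 → 21269
End of period: [667, 3330, 2382, 11467, 21269]
After projecting period 4:
Births: 3330 * 0.27 = 899
Group 2: 667 * 0.963 = 642
Group 3: 3330 * 0.936 = 3117
Group 4: 2382 * 0.951 = 2265
Group 5: 11467 * 0.934 + 21269 * 0.643 = 10710 + 13676 = 24386
Net migration: Group 3 + 70 → 3187; Group 5 − 540 → 23846
End of period: [899, 642, 3187, 2265, 23846]
Total after period 4: 899 + 642 + 3187 + 2265 + 23846 = 30839

30839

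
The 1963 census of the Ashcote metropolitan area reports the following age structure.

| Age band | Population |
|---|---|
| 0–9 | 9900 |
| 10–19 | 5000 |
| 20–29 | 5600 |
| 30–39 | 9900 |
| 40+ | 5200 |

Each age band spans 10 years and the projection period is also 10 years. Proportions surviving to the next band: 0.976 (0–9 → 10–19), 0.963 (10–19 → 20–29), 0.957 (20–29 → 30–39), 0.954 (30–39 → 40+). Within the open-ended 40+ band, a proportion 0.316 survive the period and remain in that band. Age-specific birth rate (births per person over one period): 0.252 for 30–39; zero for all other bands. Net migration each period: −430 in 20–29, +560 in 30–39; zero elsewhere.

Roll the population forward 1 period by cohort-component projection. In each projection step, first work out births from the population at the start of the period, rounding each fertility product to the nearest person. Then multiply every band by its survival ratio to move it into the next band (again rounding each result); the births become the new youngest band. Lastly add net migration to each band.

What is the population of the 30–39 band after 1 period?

5919

Period 1:
Births: 9900 * 0.252 = 2495
10–19: 9900 * 0.976 = 9662
20–29: 5000 * 0.963 = 4815
30–39: 5600 * 0.957 = 5359
40+: 9900 * 0.954 + 5200 * 0.316 = 9445 + 1643 = 11088
Net migration: 20–29 − 430 → 4385; 30–39 + 560 → 5919
End of period: [2495, 9662, 4385, 5919, 11088]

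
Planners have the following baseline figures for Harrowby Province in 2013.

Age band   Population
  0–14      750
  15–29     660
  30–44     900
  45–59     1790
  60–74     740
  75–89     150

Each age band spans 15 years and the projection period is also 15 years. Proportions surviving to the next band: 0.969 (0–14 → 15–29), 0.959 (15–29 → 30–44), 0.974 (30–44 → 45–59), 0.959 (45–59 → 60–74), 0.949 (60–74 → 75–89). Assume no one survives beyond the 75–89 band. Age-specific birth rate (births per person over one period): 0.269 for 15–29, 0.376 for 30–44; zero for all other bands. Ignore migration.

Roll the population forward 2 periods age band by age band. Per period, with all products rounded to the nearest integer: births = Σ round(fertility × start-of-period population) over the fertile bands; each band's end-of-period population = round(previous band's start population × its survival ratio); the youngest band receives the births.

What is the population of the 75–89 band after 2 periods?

1629

— Period 1 —
Births: 660 * 0.269 = 178  |  900 * 0.376 = 338 → 516
15–29: 750 * 0.969 = 727
30–44: 660 * 0.959 = 633
45–59: 900 * 0.974 = 877
60–74: 1790 * 0.959 = 1717
75–89: 740 * 0.949 = 702
End of period: [516, 727, 633, 877, 1717, 702]
— Period 2 —
Births: 727 * 0.269 = 196  |  633 * 0.376 = 238 → 434
15–29: 516 * 0.969 = 500
30–44: 727 * 0.959 = 697
45–59: 633 * 0.974 = 617
60–74: 877 * 0.959 = 841
75–89: 1717 * 0.949 = 1629
End of period: [434, 500, 697, 617, 841, 1629]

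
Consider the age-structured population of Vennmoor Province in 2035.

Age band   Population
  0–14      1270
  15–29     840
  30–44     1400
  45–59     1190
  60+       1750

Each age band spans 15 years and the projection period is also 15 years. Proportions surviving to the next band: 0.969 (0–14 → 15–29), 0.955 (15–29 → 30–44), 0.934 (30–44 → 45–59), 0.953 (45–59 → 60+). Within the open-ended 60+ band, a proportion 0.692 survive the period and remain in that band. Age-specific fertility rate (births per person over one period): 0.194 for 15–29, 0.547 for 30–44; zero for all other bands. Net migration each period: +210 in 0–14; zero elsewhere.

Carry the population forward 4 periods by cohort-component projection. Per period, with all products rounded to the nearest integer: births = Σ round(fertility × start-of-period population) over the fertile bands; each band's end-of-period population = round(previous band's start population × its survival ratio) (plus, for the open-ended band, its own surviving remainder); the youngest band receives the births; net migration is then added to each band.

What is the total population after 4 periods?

6707

Numbering the groups 1..5 from youngest to oldest:
— Period 1 —
Births: 840 × 0.194 = 163 ; 1400 × 0.547 = 766 — total 929
Group 2: 1270 × 0.969 = 1231
Group 3: 840 × 0.955 = 802
Group 4: 1400 × 0.934 = 1308
Group 5: 1190 × 0.953 + 1750 × 0.692 = 1134 + 1211 = 2345
Net migration: Group 1 + 210 → 1139
Population now: 0–14=1139, 15–29=1231, 30–44=802, 45–59=1308, 60+=2345
— Period 2 —
Births: 1231 × 0.194 = 239 ; 802 × 0.547 = 439 — total 678
Group 2: 1139 × 0.969 = 1104
Group 3: 1231 × 0.955 = 1176
Group 4: 802 × 0.934 = 749
Group 5: 1308 × 0.953 + 2345 × 0.692 = 1247 + 1623 = 2870
Net migration: Group 1 + 210 → 888
Population now: 0–14=888, 15–29=1104, 30–44=1176, 45–59=749, 60+=2870
— Period 3 —
Births: 1104 × 0.194 = 214 ; 1176 × 0.547 = 643 — total 857
Group 2: 888 × 0.969 = 860
Group 3: 1104 × 0.955 = 1054
Group 4: 1176 × 0.934 = 1098
Group 5: 749 × 0.953 + 2870 × 0.692 = 714 + 1986 = 2700
Net migration: Group 1 + 210 → 1067
Population now: 0–14=1067, 15–29=860, 30–44=1054, 45–59=1098, 60+=2700
— Period 4 —
Births: 860 × 0.194 = 167 ; 1054 × 0.547 = 577 — total 744
Group 2: 1067 × 0.969 = 1034
Group 3: 860 × 0.955 = 821
Group 4: 1054 × 0.934 = 984
Group 5: 1098 × 0.953 + 2700 × 0.692 = 1046 + 1868 = 2914
Net migration: Group 1 + 210 → 954
Population now: 0–14=954, 15–29=1034, 30–44=821, 45–59=984, 60+=2914
Total after period 4: 954 + 1034 + 821 + 984 + 2914 = 6707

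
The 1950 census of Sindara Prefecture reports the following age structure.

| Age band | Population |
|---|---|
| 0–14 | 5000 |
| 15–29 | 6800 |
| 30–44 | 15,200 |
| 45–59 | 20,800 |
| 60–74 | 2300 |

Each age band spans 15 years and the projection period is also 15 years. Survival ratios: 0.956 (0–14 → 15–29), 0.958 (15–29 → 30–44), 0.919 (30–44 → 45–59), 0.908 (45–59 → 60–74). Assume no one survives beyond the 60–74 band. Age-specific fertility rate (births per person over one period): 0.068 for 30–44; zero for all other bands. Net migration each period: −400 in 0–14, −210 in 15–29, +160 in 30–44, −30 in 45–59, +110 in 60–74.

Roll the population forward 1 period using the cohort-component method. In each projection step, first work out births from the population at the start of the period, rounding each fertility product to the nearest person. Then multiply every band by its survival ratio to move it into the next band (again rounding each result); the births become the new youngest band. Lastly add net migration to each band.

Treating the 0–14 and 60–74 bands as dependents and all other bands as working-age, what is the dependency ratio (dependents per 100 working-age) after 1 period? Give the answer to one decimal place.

77.9

— Period 1 —
Births: 15200 * 0.068 = 1034
15–29: 5000 * 0.956 = 4780
30–44: 6800 * 0.958 = 6514
45–59: 15200 * 0.919 = 13969
60–74: 20800 * 0.908 = 18886
Net migration: 0–14 − 400 → 634; 15–29 − 210 → 4570; 30–44 + 160 → 6674; 45–59 − 30 → 13939; 60–74 + 110 → 18996
End of period: [634, 4570, 6674, 13939, 18996]
Dependents (band 0–14 + band 60–74) = 634 + 18996 = 19630; working-age = 25183; ratio = 19630/25183 × 100 = 77.9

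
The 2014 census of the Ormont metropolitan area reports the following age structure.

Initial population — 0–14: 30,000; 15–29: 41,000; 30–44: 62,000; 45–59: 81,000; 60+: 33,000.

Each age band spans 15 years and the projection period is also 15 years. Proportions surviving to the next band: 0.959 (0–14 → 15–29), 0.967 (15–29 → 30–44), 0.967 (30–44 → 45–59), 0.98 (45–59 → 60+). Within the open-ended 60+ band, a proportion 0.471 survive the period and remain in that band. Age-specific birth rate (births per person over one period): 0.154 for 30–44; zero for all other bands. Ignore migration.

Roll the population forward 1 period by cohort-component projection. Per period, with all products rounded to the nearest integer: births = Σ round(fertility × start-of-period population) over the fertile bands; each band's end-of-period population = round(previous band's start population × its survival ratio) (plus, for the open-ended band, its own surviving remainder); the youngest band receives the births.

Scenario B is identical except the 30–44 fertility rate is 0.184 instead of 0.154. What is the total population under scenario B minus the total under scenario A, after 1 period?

1860

Period 1:
Births: 62000 × 0.154 = 9548
15–29: 30000 × 0.959 = 28770
30–44: 41000 × 0.967 = 39647
45–59: 62000 × 0.967 = 59954
60+: 81000 × 0.98 + 33000 × 0.471 = 79380 + 15543 = 94923
Population now: 0–14=9548, 15–29=28770, 30–44=39647, 45–59=59954, 60+=94923
Scenario A total after 1 period: 232842
Scenario B projection —
Period 1:
Births: 62000 × 0.184 = 11408
15–29: 30000 × 0.959 = 28770
30–44: 41000 × 0.967 = 39647
45–59: 62000 × 0.967 = 59954
60+: 81000 × 0.98 + 33000 × 0.471 = 79380 + 15543 = 94923
Population now: 0–14=11408, 15–29=28770, 30–44=39647, 45–59=59954, 60+=94923
Scenario B total after 1 period: 234702
Difference B − A = 234702 − 232842 = 1860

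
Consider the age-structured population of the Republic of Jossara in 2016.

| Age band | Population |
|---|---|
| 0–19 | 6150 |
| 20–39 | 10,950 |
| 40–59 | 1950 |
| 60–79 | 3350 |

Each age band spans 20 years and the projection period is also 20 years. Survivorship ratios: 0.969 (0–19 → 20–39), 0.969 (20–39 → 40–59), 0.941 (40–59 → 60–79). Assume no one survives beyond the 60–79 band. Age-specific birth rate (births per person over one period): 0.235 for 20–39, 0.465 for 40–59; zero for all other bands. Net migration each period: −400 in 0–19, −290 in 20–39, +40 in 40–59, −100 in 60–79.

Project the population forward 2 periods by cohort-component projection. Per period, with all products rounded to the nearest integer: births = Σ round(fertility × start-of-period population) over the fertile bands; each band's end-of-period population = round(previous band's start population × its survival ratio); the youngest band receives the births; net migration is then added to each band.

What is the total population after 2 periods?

Period 1.
Births: 10950 × 0.235 = 2573 ; 1950 × 0.465 = 907 ⇒ total 3480
20–39: 6150 × 0.969 = 5959
40–59: 10950 × 0.969 = 10611
60–79: 1950 × 0.941 = 1835
Net migration: 0–19 − 400 → 3080; 20–39 − 290 → 5669; 40–59 + 40 → 10651; 60–79 − 100 → 1735
Giving 3080 / 5669 / 10651 / 1735.
Period 2.
Births: 5669 × 0.235 = 1332 ; 10651 × 0.465 = 4953 ⇒ total 6285
20–39: 3080 × 0.969 = 2985
40–59: 5669 × 0.969 = 5493
60–79: 10651 × 0.941 = 10023
Net migration: 0–19 − 400 → 5885; 20–39 − 290 → 2695; 40–59 + 40 → 5533; 60–79 − 100 → 9923
Giving 5885 / 2695 / 5533 / 9923.
Total after period 2: 5885 + 2695 + 5533 + 9923 = 24036

24036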